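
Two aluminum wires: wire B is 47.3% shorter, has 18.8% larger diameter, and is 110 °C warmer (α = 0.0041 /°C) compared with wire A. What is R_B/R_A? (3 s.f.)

R ∝ ρL/d² with ρ ∝ (1+αΔT), so R_B/R_A = (1 − 47.3/100) × (1 + 18.8/100)⁻² × (1 + 0.0041×110)
= 0.527 × 0.7085 × 1.451 = 0.542

0.542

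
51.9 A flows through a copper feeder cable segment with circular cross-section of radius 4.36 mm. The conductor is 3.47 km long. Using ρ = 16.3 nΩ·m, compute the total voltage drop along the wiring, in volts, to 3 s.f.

49.2 V

ρ = 16.3 nΩ·m = 1.63×10^-8 Ω·m
A = πr² = π(4.3600e-03 m)² = 5.972e-05 m²
R = ρL/A = (1.63×10^-8)(3470)/(5.972e-05) = 0.9471 Ω
V = IR = 51.9 × 0.9471 = 49.2 V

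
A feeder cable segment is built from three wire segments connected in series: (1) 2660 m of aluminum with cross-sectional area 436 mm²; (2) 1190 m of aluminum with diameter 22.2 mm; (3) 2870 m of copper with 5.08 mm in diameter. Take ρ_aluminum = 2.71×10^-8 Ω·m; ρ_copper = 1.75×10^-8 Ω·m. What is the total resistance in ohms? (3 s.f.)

2.73 Ω

Seg 1: A = 436 mm² = 4.360e-04 m²
R_1 = (2.71×10^-8)(2660)/(4.360e-04) = 0.1653 Ω
Seg 2: A = π(d/2)² = π(1.1100e-02 m)² = 3.871e-04 m²
R_2 = (2.71×10^-8)(1190)/(3.871e-04) = 0.08331 Ω
Seg 3: A = π(d/2)² = π(2.5400e-03 m)² = 2.027e-05 m²
R_3 = (1.75×10^-8)(2870)/(2.027e-05) = 2.478 Ω
R_total = R_1 + R_2 + R_3 = 2.73 Ω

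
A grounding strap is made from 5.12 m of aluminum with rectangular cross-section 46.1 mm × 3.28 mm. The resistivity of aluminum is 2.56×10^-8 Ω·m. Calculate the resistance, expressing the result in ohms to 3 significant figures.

8.67×10^-4 Ω

A = 46.1 × 3.28 mm² = 151 mm² = 1.512e-04 m²
R = ρL/A = (2.56×10^-8)(5.12 m)/(1.512e-04 m²) = 8.67×10^-4 Ω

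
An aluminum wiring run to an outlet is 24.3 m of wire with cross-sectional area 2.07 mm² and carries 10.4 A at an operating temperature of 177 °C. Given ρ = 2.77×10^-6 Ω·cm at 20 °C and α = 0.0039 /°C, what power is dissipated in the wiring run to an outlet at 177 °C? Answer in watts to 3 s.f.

ρ = 2.77×10^-6 Ω·cm = 2.77×10^-8 Ω·m
A = 2.07 mm² = 2.070e-06 m²
R₍20₎ = ρL/A = (2.77×10^-8)(24.3)/(2.070e-06) = 0.3252 Ω
R₍177₎ = R₍20₎(1 + αΔT) = 0.3252 × (1 + 0.0039×157) = 0.5243 Ω
P = I²R = (10.4)² × 0.5243 = 56.7 W

56.7 W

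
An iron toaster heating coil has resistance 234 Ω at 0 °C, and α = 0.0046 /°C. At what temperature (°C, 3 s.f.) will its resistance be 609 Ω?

348 °C

R = R₀(1 + α(T − T₀)) ⇒ T = T₀ + (R/R₀ − 1)/α
T = 0 + (609/234 − 1)/0.0046 = 0 + (1.603)/0.0046 = 348 °C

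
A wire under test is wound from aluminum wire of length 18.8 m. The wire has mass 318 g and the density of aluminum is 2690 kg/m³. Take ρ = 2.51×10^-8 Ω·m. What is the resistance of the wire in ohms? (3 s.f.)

0.0750 Ω

A = m/(density·L) = 0.318/(2690×18.8) = 6.2881e-06 m²
R = ρL/A = (2.51×10^-8)(18.8)/(6.2881e-06) = 0.0750 Ω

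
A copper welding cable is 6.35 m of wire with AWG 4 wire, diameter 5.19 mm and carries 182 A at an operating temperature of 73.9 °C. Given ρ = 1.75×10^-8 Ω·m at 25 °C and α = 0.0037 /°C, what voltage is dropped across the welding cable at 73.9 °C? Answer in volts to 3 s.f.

A = π(5.19/2 mm)² = π(2.5950e-03 m)² = 2.116e-05 m²
R₍25₎ = ρL/A = (1.75×10^-8)(6.35)/(2.116e-05) = 0.005253 Ω
R₍73.9₎ = R₍25₎(1 + αΔT) = 0.005253 × (1 + 0.0037×48.9) = 0.006203 Ω
V = IR = 182 × 0.006203 = 1.13 V

1.13 V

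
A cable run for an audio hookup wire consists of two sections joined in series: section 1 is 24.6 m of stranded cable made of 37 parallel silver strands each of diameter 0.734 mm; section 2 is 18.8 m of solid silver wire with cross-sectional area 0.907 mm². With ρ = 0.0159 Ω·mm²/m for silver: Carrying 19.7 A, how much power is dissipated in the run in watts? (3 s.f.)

138 W

ρ = 0.0159 Ω·mm²/m = 1.59×10^-8 Ω·m
Section 1: A_strand = π(3.6700e-04)² = 4.231e-07 m²; R₁ = ρL/(N·A_s) = (1.59×10^-8)(24.6)/(37×4.231e-07) = 0.02498 Ω
Section 2: A = 0.907 mm² = 9.070e-07 m²
R₂ = (1.59×10^-8)(18.8)/(9.070e-07) = 0.3296 Ω
R = R₁ + R₂ = 0.3546 Ω
P = I²R = (19.7)² × 0.3546 = 138 W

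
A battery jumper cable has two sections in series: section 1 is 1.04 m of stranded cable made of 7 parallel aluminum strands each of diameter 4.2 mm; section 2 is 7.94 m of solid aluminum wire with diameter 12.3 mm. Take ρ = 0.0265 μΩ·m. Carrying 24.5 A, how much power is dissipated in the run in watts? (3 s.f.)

ρ = 0.0265 μΩ·m = 2.65×10^-8 Ω·m
Section 1: A_strand = π(2.1000e-03)² = 1.385e-05 m²; R₁ = ρL/(N·A_s) = (2.65×10^-8)(1.04)/(7×1.385e-05) = 2.842×10^-4 Ω
Section 2: A = π(d/2)² = π(6.1500e-03 m)² = 1.188e-04 m²
R₂ = (2.65×10^-8)(7.94)/(1.188e-04) = 0.001771 Ω
R = R₁ + R₂ = 0.002055 Ω
P = I²R = (24.5)² × 0.002055 = 1.23 W

1.23 W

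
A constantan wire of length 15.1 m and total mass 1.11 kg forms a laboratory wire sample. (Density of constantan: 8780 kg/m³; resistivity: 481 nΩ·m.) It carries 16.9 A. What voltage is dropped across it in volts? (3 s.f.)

ρ = 481 nΩ·m = 4.81×10^-7 Ω·m
A = m/(density·L) = 1.11/(8780×15.1) = 8.3724e-06 m²
R = ρL/A = (4.81×10^-7)(15.1)/(8.3724e-06) = 0.8675 Ω
V = IR = 16.9 × 0.8675 = 14.7 V

14.7 V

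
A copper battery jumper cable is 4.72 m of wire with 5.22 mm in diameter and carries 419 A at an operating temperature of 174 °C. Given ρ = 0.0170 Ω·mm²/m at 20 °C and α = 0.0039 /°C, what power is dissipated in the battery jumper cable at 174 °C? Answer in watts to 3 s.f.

ρ = 0.0170 Ω·mm²/m = 1.70×10^-8 Ω·m
A = π(d/2)² = π(2.6100e-03 m)² = 2.140e-05 m²
R₍20₎ = ρL/A = (1.70×10^-8)(4.72)/(2.140e-05) = 0.003749 Ω
R₍174₎ = R₍20₎(1 + αΔT) = 0.003749 × (1 + 0.0039×154) = 0.006001 Ω
P = I²R = (419)² × 0.006001 = 1050 W

1050 W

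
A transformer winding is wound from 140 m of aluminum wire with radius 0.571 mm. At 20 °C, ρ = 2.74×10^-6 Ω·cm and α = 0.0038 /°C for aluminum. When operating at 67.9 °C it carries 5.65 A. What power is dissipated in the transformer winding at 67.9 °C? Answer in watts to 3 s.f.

ρ = 2.74×10^-6 Ω·cm = 2.74×10^-8 Ω·m
A = πr² = π(5.7100e-04 m)² = 1.024e-06 m²
R₍20₎ = ρL/A = (2.74×10^-8)(140)/(1.024e-06) = 3.745 Ω
R₍67.9₎ = R₍20₎(1 + αΔT) = 3.745 × (1 + 0.0038×47.9) = 4.427 Ω
P = I²R = (5.65)² × 4.427 = 141 W

141 W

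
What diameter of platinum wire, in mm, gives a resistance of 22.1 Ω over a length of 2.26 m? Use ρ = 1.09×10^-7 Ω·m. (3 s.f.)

A = ρL/R = (1.09×10^-7)(2.26)/(22.1) = 1.115e-08 m²
d = 2√(A/π) = 1.191e-04 m = 0.119 mm

0.119 mm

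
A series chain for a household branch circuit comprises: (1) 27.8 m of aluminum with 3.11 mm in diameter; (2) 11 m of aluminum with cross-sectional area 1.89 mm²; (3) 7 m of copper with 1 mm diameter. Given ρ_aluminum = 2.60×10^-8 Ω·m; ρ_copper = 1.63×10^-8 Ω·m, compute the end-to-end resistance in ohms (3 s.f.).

0.392 Ω

Seg 1: A = π(d/2)² = π(1.5550e-03 m)² = 7.596e-06 m²
R_1 = (2.60×10^-8)(27.8)/(7.596e-06) = 0.09515 Ω
Seg 2: A = 1.89 mm² = 1.890e-06 m²
R_2 = (2.60×10^-8)(11)/(1.890e-06) = 0.1513 Ω
Seg 3: A = π(d/2)² = π(5.0000e-04 m)² = 7.854e-07 m²
R_3 = (1.63×10^-8)(7)/(7.854e-07) = 0.1453 Ω
R_total = R_1 + R_2 + R_3 = 0.392 Ω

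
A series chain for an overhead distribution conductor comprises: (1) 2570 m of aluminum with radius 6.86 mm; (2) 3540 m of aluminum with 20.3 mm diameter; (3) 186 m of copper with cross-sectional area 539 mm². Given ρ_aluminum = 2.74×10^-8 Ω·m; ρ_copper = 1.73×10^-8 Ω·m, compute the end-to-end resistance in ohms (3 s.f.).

Seg 1: A = πr² = π(6.8600e-03 m)² = 1.478e-04 m²
R_1 = (2.74×10^-8)(2570)/(1.478e-04) = 0.4763 Ω
Seg 2: A = π(d/2)² = π(1.0150e-02 m)² = 3.237e-04 m²
R_2 = (2.74×10^-8)(3540)/(3.237e-04) = 0.2997 Ω
Seg 3: A = 539 mm² = 5.390e-04 m²
R_3 = (1.73×10^-8)(186)/(5.390e-04) = 0.00597 Ω
R_total = R_1 + R_2 + R_3 = 0.782 Ω

0.782 Ω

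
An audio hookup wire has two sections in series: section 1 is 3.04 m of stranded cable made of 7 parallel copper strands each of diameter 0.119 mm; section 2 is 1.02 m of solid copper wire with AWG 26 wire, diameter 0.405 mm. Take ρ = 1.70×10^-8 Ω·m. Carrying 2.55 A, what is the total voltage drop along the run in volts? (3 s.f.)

Section 1: A_strand = π(5.9500e-05)² = 1.112e-08 m²; R₁ = ρL/(N·A_s) = (1.70×10^-8)(3.04)/(7×1.112e-08) = 0.6638 Ω
Section 2: A = π(0.405/2 mm)² = π(2.0250e-04 m)² = 1.288e-07 m²
R₂ = (1.70×10^-8)(1.02)/(1.288e-07) = 0.1346 Ω
R = R₁ + R₂ = 0.7984 Ω
V = IR = 2.55 × 0.7984 = 2.04 V

2.04 V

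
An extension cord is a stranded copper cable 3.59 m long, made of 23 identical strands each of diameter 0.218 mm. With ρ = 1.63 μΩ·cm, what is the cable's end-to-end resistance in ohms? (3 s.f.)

ρ = 1.63 μΩ·cm = 1.63×10^-8 Ω·m
A_strand = π(1.0900e-04 m)² = 3.733e-08 m²
R_strand = ρL/A = (1.63×10^-8)(3.59)/(3.733e-08) = 1.568 Ω
R_total = R_strand/N = 1.568/23 = 0.0682 Ω

0.0682 Ω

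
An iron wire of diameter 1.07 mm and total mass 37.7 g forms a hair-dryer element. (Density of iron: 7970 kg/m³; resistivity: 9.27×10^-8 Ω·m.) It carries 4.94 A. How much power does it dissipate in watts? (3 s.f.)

13.2 W

A = π(d/2)² = π(5.3500e-04 m)² = 8.9920e-07 m²
L = m/(density·A) = 0.0377/(7970×8.9920e-07) = 5.26 m
R = ρL/A = (9.27×10^-8)(5.26)/(8.9920e-07) = 0.5423 Ω
P = I²R = (4.94)² × 0.5423 = 13.2 W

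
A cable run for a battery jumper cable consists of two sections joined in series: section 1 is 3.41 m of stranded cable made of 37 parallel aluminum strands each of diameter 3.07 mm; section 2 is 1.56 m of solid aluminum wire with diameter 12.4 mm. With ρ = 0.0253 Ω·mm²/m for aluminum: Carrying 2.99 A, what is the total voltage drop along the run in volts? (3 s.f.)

0.00192 V

ρ = 0.0253 Ω·mm²/m = 2.53×10^-8 Ω·m
Section 1: A_strand = π(1.5350e-03)² = 7.402e-06 m²; R₁ = ρL/(N·A_s) = (2.53×10^-8)(3.41)/(37×7.402e-06) = 3.150×10^-4 Ω
Section 2: A = π(d/2)² = π(6.2000e-03 m)² = 1.208e-04 m²
R₂ = (2.53×10^-8)(1.56)/(1.208e-04) = 3.268×10^-4 Ω
R = R₁ + R₂ = 6.418×10^-4 Ω
V = IR = 2.99 × 6.418×10^-4 = 0.00192 V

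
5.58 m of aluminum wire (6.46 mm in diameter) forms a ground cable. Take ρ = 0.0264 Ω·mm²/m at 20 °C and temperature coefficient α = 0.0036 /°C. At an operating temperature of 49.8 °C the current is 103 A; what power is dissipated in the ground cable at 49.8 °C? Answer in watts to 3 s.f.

ρ = 0.0264 Ω·mm²/m = 2.64×10^-8 Ω·m
A = π(d/2)² = π(3.2300e-03 m)² = 3.278e-05 m²
R₍20₎ = ρL/A = (2.64×10^-8)(5.58)/(3.278e-05) = 0.004495 Ω
R₍49.8₎ = R₍20₎(1 + αΔT) = 0.004495 × (1 + 0.0036×29.8) = 0.004977 Ω
P = I²R = (103)² × 0.004977 = 52.8 W

52.8 W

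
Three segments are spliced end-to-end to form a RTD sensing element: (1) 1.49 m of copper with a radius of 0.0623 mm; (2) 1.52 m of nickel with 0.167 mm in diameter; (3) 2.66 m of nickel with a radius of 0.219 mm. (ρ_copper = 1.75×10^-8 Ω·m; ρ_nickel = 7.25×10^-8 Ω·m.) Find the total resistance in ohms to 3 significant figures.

8.45 Ω

Seg 1: A = πr² = π(6.2300e-05 m)² = 1.219e-08 m²
R_1 = (1.75×10^-8)(1.49)/(1.219e-08) = 2.138 Ω
Seg 2: A = π(d/2)² = π(8.3500e-05 m)² = 2.190e-08 m²
R_2 = (7.25×10^-8)(1.52)/(2.190e-08) = 5.031 Ω
Seg 3: A = πr² = π(2.1900e-04 m)² = 1.507e-07 m²
R_3 = (7.25×10^-8)(2.66)/(1.507e-07) = 1.28 Ω
R_total = R_1 + R_2 + R_3 = 8.45 Ω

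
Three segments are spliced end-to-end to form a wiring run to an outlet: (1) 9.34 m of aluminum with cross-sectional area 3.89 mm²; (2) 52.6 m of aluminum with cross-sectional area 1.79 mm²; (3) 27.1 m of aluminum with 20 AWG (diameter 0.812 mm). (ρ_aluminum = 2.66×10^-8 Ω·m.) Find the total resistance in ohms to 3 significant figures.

Seg 1: A = 3.89 mm² = 3.890e-06 m²
R_1 = (2.66×10^-8)(9.34)/(3.890e-06) = 0.06387 Ω
Seg 2: A = 1.79 mm² = 1.790e-06 m²
R_2 = (2.66×10^-8)(52.6)/(1.790e-06) = 0.7817 Ω
Seg 3: A = π(0.812/2 mm)² = π(4.0600e-04 m)² = 5.178e-07 m²
R_3 = (2.66×10^-8)(27.1)/(5.178e-07) = 1.392 Ω
R_total = R_1 + R_2 + R_3 = 2.24 Ω

2.24 Ω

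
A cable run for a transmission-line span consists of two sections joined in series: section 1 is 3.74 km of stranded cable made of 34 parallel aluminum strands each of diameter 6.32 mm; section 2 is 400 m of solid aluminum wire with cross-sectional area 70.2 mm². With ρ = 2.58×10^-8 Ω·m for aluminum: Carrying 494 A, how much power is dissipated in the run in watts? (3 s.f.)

Section 1: A_strand = π(3.1600e-03)² = 3.137e-05 m²; R₁ = ρL/(N·A_s) = (2.58×10^-8)(3740)/(34×3.137e-05) = 0.09047 Ω
Section 2: A = 70.2 mm² = 7.020e-05 m²
R₂ = (2.58×10^-8)(400)/(7.020e-05) = 0.147 Ω
R = R₁ + R₂ = 0.2375 Ω
P = I²R = (494)² × 0.2375 = 58000 W

58000 W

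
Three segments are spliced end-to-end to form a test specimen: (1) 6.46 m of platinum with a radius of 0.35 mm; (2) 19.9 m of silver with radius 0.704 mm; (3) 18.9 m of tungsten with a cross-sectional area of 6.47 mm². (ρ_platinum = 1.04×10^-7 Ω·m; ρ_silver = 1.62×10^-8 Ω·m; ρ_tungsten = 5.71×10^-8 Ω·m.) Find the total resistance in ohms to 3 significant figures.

2.12 Ω

Seg 1: A = πr² = π(3.5000e-04 m)² = 3.848e-07 m²
R_1 = (1.04×10^-7)(6.46)/(3.848e-07) = 1.746 Ω
Seg 2: A = πr² = π(7.0400e-04 m)² = 1.557e-06 m²
R_2 = (1.62×10^-8)(19.9)/(1.557e-06) = 0.207 Ω
Seg 3: A = 6.47 mm² = 6.470e-06 m²
R_3 = (5.71×10^-8)(18.9)/(6.470e-06) = 0.1668 Ω
R_total = R_1 + R_2 + R_3 = 2.12 Ω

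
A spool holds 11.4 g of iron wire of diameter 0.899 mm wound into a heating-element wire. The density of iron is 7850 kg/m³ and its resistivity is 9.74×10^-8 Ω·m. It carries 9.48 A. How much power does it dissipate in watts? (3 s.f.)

31.5 W

A = π(d/2)² = π(4.4950e-04 m)² = 6.3476e-07 m²
L = m/(density·A) = 0.0114/(7850×6.3476e-07) = 2.288 m
R = ρL/A = (9.74×10^-8)(2.288)/(6.3476e-07) = 0.3511 Ω
P = I²R = (9.48)² × 0.3511 = 31.5 W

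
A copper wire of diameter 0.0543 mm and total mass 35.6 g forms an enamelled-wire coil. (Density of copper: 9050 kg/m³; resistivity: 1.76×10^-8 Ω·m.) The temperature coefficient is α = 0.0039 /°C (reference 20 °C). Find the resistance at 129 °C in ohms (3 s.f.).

A = π(d/2)² = π(2.7150e-05 m)² = 2.3157e-09 m²
L = m/(density·A) = 0.0356/(9050×2.3157e-09) = 1699 m
R = ρL/A = (1.76×10^-8)(1699)/(2.3157e-09) = 12910 Ω
R(129 °C) = 12910 × (1 + 0.0039×109) = 18400 Ω

18400 Ω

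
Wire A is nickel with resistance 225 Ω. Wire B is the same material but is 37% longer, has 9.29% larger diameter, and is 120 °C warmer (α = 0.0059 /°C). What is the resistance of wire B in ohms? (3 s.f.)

441 Ω

R ∝ ρL/d² with ρ ∝ (1+αΔT), so R_B/R_A = (1 + 37/100) × (1 + 9.29/100)⁻² × (1 + 0.0059×120)
= 1.37 × 0.8372 × 1.708 = 1.959
R_B = 1.959 × 225 = 441 Ω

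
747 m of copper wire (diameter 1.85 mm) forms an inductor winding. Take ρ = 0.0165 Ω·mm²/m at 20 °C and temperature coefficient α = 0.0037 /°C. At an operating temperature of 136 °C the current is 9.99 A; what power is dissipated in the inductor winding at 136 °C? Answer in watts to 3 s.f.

654 W

ρ = 0.0165 Ω·mm²/m = 1.65×10^-8 Ω·m
A = π(d/2)² = π(9.2500e-04 m)² = 2.688e-06 m²
R₍20₎ = ρL/A = (1.65×10^-8)(747)/(2.688e-06) = 4.585 Ω
R₍136₎ = R₍20₎(1 + αΔT) = 4.585 × (1 + 0.0037×116) = 6.553 Ω
P = I²R = (9.99)² × 6.553 = 654 W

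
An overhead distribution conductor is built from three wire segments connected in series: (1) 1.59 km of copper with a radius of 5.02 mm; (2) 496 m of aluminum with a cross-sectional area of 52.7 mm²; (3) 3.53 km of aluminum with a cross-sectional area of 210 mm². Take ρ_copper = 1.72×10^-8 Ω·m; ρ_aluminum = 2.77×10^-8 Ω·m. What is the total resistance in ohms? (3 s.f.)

1.07 Ω

Seg 1: A = πr² = π(5.0200e-03 m)² = 7.917e-05 m²
R_1 = (1.72×10^-8)(1590)/(7.917e-05) = 0.3454 Ω
Seg 2: A = 52.7 mm² = 5.270e-05 m²
R_2 = (2.77×10^-8)(496)/(5.270e-05) = 0.2607 Ω
Seg 3: A = 210 mm² = 2.100e-04 m²
R_3 = (2.77×10^-8)(3530)/(2.100e-04) = 0.4656 Ω
R_total = R_1 + R_2 + R_3 = 1.07 Ω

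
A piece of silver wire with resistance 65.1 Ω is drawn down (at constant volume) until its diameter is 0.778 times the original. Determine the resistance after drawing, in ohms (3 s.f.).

Volume constant ⇒ L' = L/r² with r = 0.778. R' = ρL'/A' = ρ(L/r²)/(πr²d₀²/4) = R/r⁴.
R' = 2.729 × 65.1 = 178 Ω

178 Ω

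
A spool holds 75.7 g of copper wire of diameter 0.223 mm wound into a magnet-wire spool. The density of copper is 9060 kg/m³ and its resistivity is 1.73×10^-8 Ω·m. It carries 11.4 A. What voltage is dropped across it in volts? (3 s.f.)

A = π(d/2)² = π(1.1150e-04 m)² = 3.9057e-08 m²
L = m/(density·A) = 0.0757/(9060×3.9057e-08) = 213.9 m
R = ρL/A = (1.73×10^-8)(213.9)/(3.9057e-08) = 94.76 Ω
V = IR = 11.4 × 94.76 = 1080 V

1080 V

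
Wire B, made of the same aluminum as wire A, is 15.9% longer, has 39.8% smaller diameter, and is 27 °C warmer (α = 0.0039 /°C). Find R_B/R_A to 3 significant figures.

3.53

R ∝ ρL/d² with ρ ∝ (1+αΔT), so R_B/R_A = (1 + 15.9/100) × (1 − 39.8/100)⁻² × (1 + 0.0039×27)
= 1.159 × 2.759 × 1.105 = 3.53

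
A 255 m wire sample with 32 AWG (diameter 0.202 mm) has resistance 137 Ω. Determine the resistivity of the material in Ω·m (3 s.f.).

A = π(0.202/2 mm)² = π(1.0100e-04 m)² = 3.205e-08 m²
ρ = RA/L = (137)(3.205e-08)/(255) = 1.72×10^-8 Ω·m

1.72×10^-8 Ω·m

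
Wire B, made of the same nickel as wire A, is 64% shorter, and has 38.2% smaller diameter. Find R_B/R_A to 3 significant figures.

R ∝ L/d², so R_B/R_A = (1 − 64/100) × (1 − 38.2/100)⁻²
= 0.36 × 2.618 = 0.943

0.943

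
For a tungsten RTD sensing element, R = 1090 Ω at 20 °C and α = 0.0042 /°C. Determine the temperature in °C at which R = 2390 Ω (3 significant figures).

R = R₀(1 + α(T − T₀)) ⇒ T = T₀ + (R/R₀ − 1)/α
T = 20 + (2390/1090 − 1)/0.0042 = 20 + (1.193)/0.0042 = 304 °C

304 °C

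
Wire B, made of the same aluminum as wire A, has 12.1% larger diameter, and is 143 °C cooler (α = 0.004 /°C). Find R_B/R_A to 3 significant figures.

R ∝ ρL/d² with ρ ∝ (1+αΔT), so R_B/R_A = (1 + 12.1/100)⁻² × (1 − 0.004×143)
= 0.7958 × 0.428 = 0.341

0.341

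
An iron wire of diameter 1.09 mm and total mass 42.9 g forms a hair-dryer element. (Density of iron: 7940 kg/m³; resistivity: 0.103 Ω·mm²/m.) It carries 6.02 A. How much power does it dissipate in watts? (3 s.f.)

ρ = 0.103 Ω·mm²/m = 1.03×10^-7 Ω·m
A = π(d/2)² = π(5.4500e-04 m)² = 9.3313e-07 m²
L = m/(density·A) = 0.0429/(7940×9.3313e-07) = 5.79 m
R = ρL/A = (1.03×10^-7)(5.79)/(9.3313e-07) = 0.6391 Ω
P = I²R = (6.02)² × 0.6391 = 23.2 W

23.2 W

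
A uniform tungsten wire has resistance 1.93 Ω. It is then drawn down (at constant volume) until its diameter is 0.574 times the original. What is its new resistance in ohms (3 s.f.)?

17.8 Ω

Volume constant ⇒ L' = L/r² with r = 0.574. R' = ρL'/A' = ρ(L/r²)/(πr²d₀²/4) = R/r⁴.
R' = 9.212 × 1.93 = 17.8 Ω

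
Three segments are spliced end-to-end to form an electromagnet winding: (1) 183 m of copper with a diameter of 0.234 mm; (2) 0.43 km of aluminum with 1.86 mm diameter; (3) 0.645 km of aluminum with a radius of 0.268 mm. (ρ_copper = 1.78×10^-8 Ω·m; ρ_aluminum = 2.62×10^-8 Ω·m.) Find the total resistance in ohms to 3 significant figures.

Seg 1: A = π(d/2)² = π(1.1700e-04 m)² = 4.301e-08 m²
R_1 = (1.78×10^-8)(183)/(4.301e-08) = 75.74 Ω
Seg 2: A = π(d/2)² = π(9.3000e-04 m)² = 2.717e-06 m²
R_2 = (2.62×10^-8)(430)/(2.717e-06) = 4.146 Ω
Seg 3: A = πr² = π(2.6800e-04 m)² = 2.256e-07 m²
R_3 = (2.62×10^-8)(645)/(2.256e-07) = 74.89 Ω
R_total = R_1 + R_2 + R_3 = 155 Ω

155 Ω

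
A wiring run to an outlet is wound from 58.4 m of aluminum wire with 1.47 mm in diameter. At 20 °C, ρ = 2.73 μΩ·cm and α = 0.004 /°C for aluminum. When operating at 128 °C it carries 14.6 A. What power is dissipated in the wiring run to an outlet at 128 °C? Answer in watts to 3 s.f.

ρ = 2.73 μΩ·cm = 2.73×10^-8 Ω·m
A = π(d/2)² = π(7.3500e-04 m)² = 1.697e-06 m²
R₍20₎ = ρL/A = (2.73×10^-8)(58.4)/(1.697e-06) = 0.9394 Ω
R₍128₎ = R₍20₎(1 + αΔT) = 0.9394 × (1 + 0.004×108) = 1.345 Ω
P = I²R = (14.6)² × 1.345 = 287 W

287 W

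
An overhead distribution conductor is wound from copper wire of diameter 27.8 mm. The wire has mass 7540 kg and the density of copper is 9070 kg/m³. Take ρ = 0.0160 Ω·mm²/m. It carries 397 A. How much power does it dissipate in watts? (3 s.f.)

ρ = 0.0160 Ω·mm²/m = 1.60×10^-8 Ω·m
A = π(d/2)² = π(1.3900e-02 m)² = 6.0699e-04 m²
L = m/(density·A) = 7540/(9070×6.0699e-04) = 1370 m
R = ρL/A = (1.60×10^-8)(1370)/(6.0699e-04) = 0.0361 Ω
P = I²R = (397)² × 0.0361 = 5690 W

5690 W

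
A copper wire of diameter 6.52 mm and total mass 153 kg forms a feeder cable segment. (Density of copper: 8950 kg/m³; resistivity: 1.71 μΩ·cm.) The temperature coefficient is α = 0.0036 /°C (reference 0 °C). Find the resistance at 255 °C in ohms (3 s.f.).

0.503 Ω

ρ = 1.71 μΩ·cm = 1.71×10^-8 Ω·m
A = π(d/2)² = π(3.2600e-03 m)² = 3.3388e-05 m²
L = m/(density·A) = 153/(8950×3.3388e-05) = 512 m
R = ρL/A = (1.71×10^-8)(512)/(3.3388e-05) = 0.2622 Ω
R(255 °C) = 0.2622 × (1 + 0.0036×255) = 0.503 Ω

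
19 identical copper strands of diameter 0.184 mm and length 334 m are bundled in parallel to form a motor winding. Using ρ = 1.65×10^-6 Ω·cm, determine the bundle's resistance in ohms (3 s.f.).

10.9 Ω

ρ = 1.65×10^-6 Ω·cm = 1.65×10^-8 Ω·m
A_strand = π(9.2000e-05 m)² = 2.659e-08 m²
R_strand = ρL/A = (1.65×10^-8)(334)/(2.659e-08) = 207.3 Ω
R_total = R_strand/N = 207.3/19 = 10.9 Ω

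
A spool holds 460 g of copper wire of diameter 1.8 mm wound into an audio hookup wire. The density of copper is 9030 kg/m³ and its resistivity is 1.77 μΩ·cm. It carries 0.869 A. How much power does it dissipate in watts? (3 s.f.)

ρ = 1.77 μΩ·cm = 1.77×10^-8 Ω·m
A = π(d/2)² = π(9.0000e-04 m)² = 2.5447e-06 m²
L = m/(density·A) = 0.46/(9030×2.5447e-06) = 20.02 m
R = ρL/A = (1.77×10^-8)(20.02)/(2.5447e-06) = 0.1392 Ω
P = I²R = (0.869)² × 0.1392 = 0.105 W

0.105 W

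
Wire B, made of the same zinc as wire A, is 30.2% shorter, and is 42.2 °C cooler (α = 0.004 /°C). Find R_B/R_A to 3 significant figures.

R ∝ ρL/d² with ρ ∝ (1+αΔT), so R_B/R_A = (1 − 30.2/100) × (1 − 0.004×42.2)
= 0.698 × 0.8312 = 0.580

0.580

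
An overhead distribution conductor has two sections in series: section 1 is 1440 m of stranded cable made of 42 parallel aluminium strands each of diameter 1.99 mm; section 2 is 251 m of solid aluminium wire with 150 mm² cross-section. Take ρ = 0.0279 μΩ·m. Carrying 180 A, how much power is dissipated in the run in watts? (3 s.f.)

11500 W

ρ = 0.0279 μΩ·m = 2.79×10^-8 Ω·m
Section 1: A_strand = π(9.9500e-04)² = 3.110e-06 m²; R₁ = ρL/(N·A_s) = (2.79×10^-8)(1440)/(42×3.110e-06) = 0.3076 Ω
Section 2: A = 150 mm² = 1.500e-04 m²
R₂ = (2.79×10^-8)(251)/(1.500e-04) = 0.04669 Ω
R = R₁ + R₂ = 0.3542 Ω
P = I²R = (180)² × 0.3542 = 11500 W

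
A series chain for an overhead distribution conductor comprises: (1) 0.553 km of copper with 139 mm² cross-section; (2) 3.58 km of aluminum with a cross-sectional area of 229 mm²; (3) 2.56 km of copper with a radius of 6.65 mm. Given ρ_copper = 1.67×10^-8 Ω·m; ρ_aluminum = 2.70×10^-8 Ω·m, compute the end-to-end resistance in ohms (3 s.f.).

0.796 Ω

Seg 1: A = 139 mm² = 1.390e-04 m²
R_1 = (1.67×10^-8)(553)/(1.390e-04) = 0.06644 Ω
Seg 2: A = 229 mm² = 2.290e-04 m²
R_2 = (2.70×10^-8)(3580)/(2.290e-04) = 0.4221 Ω
Seg 3: A = πr² = π(6.6500e-03 m)² = 1.389e-04 m²
R_3 = (1.67×10^-8)(2560)/(1.389e-04) = 0.3077 Ω
R_total = R_1 + R_2 + R_3 = 0.796 Ω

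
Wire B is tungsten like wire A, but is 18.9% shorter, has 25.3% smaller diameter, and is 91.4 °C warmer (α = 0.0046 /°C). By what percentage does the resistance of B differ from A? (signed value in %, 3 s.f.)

R ∝ ρL/d² with ρ ∝ (1+αΔT), so R_B/R_A = (1 − 18.9/100) × (1 − 25.3/100)⁻² × (1 + 0.0046×91.4)
= 0.811 × 1.792 × 1.42 = 2.064
(R_B − R_A)/R_A = 2.064 − 1 = 106%

106%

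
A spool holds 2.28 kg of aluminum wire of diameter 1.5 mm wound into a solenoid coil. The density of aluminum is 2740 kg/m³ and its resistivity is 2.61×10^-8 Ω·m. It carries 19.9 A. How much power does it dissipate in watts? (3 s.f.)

A = π(d/2)² = π(7.5000e-04 m)² = 1.7671e-06 m²
L = m/(density·A) = 2.28/(2740×1.7671e-06) = 470.9 m
R = ρL/A = (2.61×10^-8)(470.9)/(1.7671e-06) = 6.955 Ω
P = I²R = (19.9)² × 6.955 = 2750 W

2750 W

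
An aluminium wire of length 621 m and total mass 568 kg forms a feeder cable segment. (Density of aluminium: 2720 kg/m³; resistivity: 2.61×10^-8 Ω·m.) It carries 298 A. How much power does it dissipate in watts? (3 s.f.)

4280 W

A = m/(density·L) = 568/(2720×621) = 3.3627e-04 m²
R = ρL/A = (2.61×10^-8)(621)/(3.3627e-04) = 0.0482 Ω
P = I²R = (298)² × 0.0482 = 4280 W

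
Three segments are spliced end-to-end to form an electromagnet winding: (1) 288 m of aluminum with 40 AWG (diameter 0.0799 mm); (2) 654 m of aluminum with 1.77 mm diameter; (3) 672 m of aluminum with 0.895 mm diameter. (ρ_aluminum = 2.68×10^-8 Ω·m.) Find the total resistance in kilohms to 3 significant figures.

Seg 1: A = π(0.0799/2 mm)² = π(3.9950e-05 m)² = 5.014e-09 m²
R_1 = (2.68×10^-8)(288)/(5.014e-09) = 1539 Ω
Seg 2: A = π(d/2)² = π(8.8500e-04 m)² = 2.461e-06 m²
R_2 = (2.68×10^-8)(654)/(2.461e-06) = 7.123 Ω
Seg 3: A = π(d/2)² = π(4.4750e-04 m)² = 6.291e-07 m²
R_3 = (2.68×10^-8)(672)/(6.291e-07) = 28.63 Ω
R_total = R_1 + R_2 + R_3 = 1.58 kΩ

1.58 kΩ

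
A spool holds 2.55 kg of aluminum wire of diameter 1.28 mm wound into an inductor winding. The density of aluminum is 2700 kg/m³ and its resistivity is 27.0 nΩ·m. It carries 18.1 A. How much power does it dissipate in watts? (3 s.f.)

5050 W

ρ = 27.0 nΩ·m = 2.70×10^-8 Ω·m
A = π(d/2)² = π(6.4000e-04 m)² = 1.2868e-06 m²
L = m/(density·A) = 2.55/(2700×1.2868e-06) = 734 m
R = ρL/A = (2.70×10^-8)(734)/(1.2868e-06) = 15.4 Ω
P = I²R = (18.1)² × 15.4 = 5050 W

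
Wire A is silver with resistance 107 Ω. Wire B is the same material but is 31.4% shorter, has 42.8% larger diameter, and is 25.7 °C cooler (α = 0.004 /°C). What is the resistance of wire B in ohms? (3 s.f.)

32.3 Ω

R ∝ ρL/d² with ρ ∝ (1+αΔT), so R_B/R_A = (1 − 31.4/100) × (1 + 42.8/100)⁻² × (1 − 0.004×25.7)
= 0.686 × 0.4904 × 0.8972 = 0.3018
R_B = 0.3018 × 107 = 32.3 Ω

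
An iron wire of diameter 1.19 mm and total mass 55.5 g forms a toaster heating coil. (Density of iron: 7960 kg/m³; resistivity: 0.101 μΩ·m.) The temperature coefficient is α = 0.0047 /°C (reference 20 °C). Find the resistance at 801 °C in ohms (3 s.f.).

2.66 Ω

ρ = 0.101 μΩ·m = 1.01×10^-7 Ω·m
A = π(d/2)² = π(5.9500e-04 m)² = 1.1122e-06 m²
L = m/(density·A) = 0.0555/(7960×1.1122e-06) = 6.269 m
R = ρL/A = (1.01×10^-7)(6.269)/(1.1122e-06) = 0.5693 Ω
R(801 °C) = 0.5693 × (1 + 0.0047×781) = 2.66 Ω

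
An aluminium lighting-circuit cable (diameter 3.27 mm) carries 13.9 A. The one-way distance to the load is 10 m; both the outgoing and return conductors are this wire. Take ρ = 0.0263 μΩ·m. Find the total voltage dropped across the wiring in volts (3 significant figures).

0.871 V

ρ = 0.0263 μΩ·m = 2.63×10^-8 Ω·m
A = π(d/2)² = π(1.6350e-03 m)² = 8.398e-06 m²
Total conductor length (both ways) L = 2 × 10 = 20 m
R = ρL/A = (2.63×10^-8)(20)/(8.398e-06) = 0.06263 Ω
V = IR = 13.9 × 0.06263 = 0.871 V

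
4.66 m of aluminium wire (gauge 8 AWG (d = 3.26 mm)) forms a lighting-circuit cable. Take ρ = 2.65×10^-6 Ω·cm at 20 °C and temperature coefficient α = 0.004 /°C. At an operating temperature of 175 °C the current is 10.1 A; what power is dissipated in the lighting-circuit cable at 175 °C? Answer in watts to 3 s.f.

ρ = 2.65×10^-6 Ω·cm = 2.65×10^-8 Ω·m
A = π(3.26/2 mm)² = π(1.6300e-03 m)² = 8.347e-06 m²
R₍20₎ = ρL/A = (2.65×10^-8)(4.66)/(8.347e-06) = 0.01479 Ω
R₍175₎ = R₍20₎(1 + αΔT) = 0.01479 × (1 + 0.004×155) = 0.02397 Ω
P = I²R = (10.1)² × 0.02397 = 2.44 W

2.44 W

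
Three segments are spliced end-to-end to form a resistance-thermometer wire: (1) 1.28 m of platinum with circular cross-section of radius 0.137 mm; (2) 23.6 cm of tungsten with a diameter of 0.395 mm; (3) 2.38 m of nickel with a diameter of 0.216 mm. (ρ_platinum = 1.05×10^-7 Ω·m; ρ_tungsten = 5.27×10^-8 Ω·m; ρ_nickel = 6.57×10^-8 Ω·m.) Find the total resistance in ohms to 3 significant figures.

Seg 1: A = πr² = π(1.3700e-04 m)² = 5.896e-08 m²
R_1 = (1.05×10^-7)(1.28)/(5.896e-08) = 2.279 Ω
Seg 2: A = π(d/2)² = π(1.9750e-04 m)² = 1.225e-07 m²
R_2 = (5.27×10^-8)(0.236)/(1.225e-07) = 0.1015 Ω
Seg 3: A = π(d/2)² = π(1.0800e-04 m)² = 3.664e-08 m²
R_3 = (6.57×10^-8)(2.38)/(3.664e-08) = 4.267 Ω
R_total = R_1 + R_2 + R_3 = 6.65 Ω

6.65 Ω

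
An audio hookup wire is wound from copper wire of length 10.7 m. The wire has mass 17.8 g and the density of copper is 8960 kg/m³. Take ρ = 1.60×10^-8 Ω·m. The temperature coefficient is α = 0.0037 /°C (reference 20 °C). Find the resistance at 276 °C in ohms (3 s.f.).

A = m/(density·L) = 0.0178/(8960×10.7) = 1.8566e-07 m²
R = ρL/A = (1.60×10^-8)(10.7)/(1.8566e-07) = 0.9221 Ω
R(276 °C) = 0.9221 × (1 + 0.0037×256) = 1.80 Ω

1.80 Ω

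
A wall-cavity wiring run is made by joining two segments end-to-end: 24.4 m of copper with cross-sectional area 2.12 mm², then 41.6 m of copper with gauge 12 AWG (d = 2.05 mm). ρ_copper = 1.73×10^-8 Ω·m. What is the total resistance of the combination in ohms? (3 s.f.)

0.417 Ω

Segment 1: A = 2.12 mm² = 2.120e-06 m²
R₁ = ρL/A = (1.73×10^-8)(24.4)/(2.120e-06) = 0.1991 Ω
Segment 2: A = π(2.05/2 mm)² = π(1.0250e-03 m)² = 3.301e-06 m²
R₂ = (1.73×10^-8)(41.6)/(3.301e-06) = 0.218 Ω
R = R₁ + R₂ = 0.417 Ω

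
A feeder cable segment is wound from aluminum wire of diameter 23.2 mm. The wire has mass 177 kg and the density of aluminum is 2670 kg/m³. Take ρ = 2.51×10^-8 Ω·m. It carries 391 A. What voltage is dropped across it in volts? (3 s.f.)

3.64 V

A = π(d/2)² = π(1.1600e-02 m)² = 4.2273e-04 m²
L = m/(density·A) = 177/(2670×4.2273e-04) = 156.8 m
R = ρL/A = (2.51×10^-8)(156.8)/(4.2273e-04) = 0.009311 Ω
V = IR = 391 × 0.009311 = 3.64 V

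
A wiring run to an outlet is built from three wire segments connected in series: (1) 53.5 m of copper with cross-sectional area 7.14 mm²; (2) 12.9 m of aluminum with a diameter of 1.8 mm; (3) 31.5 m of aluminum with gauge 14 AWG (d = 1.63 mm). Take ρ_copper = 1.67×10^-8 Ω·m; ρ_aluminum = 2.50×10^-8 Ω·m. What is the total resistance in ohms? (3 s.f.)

Seg 1: A = 7.14 mm² = 7.140e-06 m²
R_1 = (1.67×10^-8)(53.5)/(7.140e-06) = 0.1251 Ω
Seg 2: A = π(d/2)² = π(9.0000e-04 m)² = 2.545e-06 m²
R_2 = (2.50×10^-8)(12.9)/(2.545e-06) = 0.1267 Ω
Seg 3: A = π(1.63/2 mm)² = π(8.1500e-04 m)² = 2.087e-06 m²
R_3 = (2.50×10^-8)(31.5)/(2.087e-06) = 0.3774 Ω
R_total = R_1 + R_2 + R_3 = 0.629 Ω

0.629 Ω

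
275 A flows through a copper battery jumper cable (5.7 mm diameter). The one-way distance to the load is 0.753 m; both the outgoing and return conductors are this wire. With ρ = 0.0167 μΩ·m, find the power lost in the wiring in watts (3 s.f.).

ρ = 0.0167 μΩ·m = 1.67×10^-8 Ω·m
A = π(d/2)² = π(2.8500e-03 m)² = 2.552e-05 m²
Total conductor length (both ways) L = 2 × 0.753 = 1.506 m
R = ρL/A = (1.67×10^-8)(1.506)/(2.552e-05) = 9.856×10^-4 Ω
P = I²R = (275)² × 9.856×10^-4 = 74.5 W

74.5 W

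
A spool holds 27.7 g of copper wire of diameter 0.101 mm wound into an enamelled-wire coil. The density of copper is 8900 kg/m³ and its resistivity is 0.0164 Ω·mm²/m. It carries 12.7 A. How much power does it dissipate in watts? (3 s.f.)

1.28×10^5 W

ρ = 0.0164 Ω·mm²/m = 1.64×10^-8 Ω·m
A = π(d/2)² = π(5.0500e-05 m)² = 8.0118e-09 m²
L = m/(density·A) = 0.0277/(8900×8.0118e-09) = 388.5 m
R = ρL/A = (1.64×10^-8)(388.5)/(8.0118e-09) = 795.2 Ω
P = I²R = (12.7)² × 795.2 = 1.28×10^5 W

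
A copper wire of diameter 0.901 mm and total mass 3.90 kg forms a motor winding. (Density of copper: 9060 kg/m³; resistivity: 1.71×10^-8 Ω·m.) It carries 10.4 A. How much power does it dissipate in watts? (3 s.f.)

A = π(d/2)² = π(4.5050e-04 m)² = 6.3759e-07 m²
L = m/(density·A) = 3.9/(9060×6.3759e-07) = 675.1 m
R = ρL/A = (1.71×10^-8)(675.1)/(6.3759e-07) = 18.11 Ω
P = I²R = (10.4)² × 18.11 = 1960 W

1960 W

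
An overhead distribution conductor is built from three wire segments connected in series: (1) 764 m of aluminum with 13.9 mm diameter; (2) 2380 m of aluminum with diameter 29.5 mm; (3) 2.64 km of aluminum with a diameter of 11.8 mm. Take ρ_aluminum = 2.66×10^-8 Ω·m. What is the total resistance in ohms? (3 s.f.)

Seg 1: A = π(d/2)² = π(6.9500e-03 m)² = 1.517e-04 m²
R_1 = (2.66×10^-8)(764)/(1.517e-04) = 0.1339 Ω
Seg 2: A = π(d/2)² = π(1.4750e-02 m)² = 6.835e-04 m²
R_2 = (2.66×10^-8)(2380)/(6.835e-04) = 0.09262 Ω
Seg 3: A = π(d/2)² = π(5.9000e-03 m)² = 1.094e-04 m²
R_3 = (2.66×10^-8)(2640)/(1.094e-04) = 0.6421 Ω
R_total = R_1 + R_2 + R_3 = 0.869 Ω

0.869 Ω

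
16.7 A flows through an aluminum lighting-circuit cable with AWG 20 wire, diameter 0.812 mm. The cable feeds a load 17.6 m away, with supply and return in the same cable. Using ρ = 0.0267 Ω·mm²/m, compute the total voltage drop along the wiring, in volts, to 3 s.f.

30.3 V

ρ = 0.0267 Ω·mm²/m = 2.67×10^-8 Ω·m
A = π(0.812/2 mm)² = π(4.0600e-04 m)² = 5.178e-07 m²
Total conductor length (both ways) L = 2 × 17.6 = 35.2 m
R = ρL/A = (2.67×10^-8)(35.2)/(5.178e-07) = 1.815 Ω
V = IR = 16.7 × 1.815 = 30.3 V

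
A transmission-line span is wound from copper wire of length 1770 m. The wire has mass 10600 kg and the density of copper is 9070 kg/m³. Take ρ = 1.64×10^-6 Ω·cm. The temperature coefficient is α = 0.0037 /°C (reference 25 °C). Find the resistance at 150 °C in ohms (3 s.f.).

0.0643 Ω

ρ = 1.64×10^-6 Ω·cm = 1.64×10^-8 Ω·m
A = m/(density·L) = 10600/(9070×1770) = 6.6028e-04 m²
R = ρL/A = (1.64×10^-8)(1770)/(6.6028e-04) = 0.04396 Ω
R(150 °C) = 0.04396 × (1 + 0.0037×125) = 0.0643 Ω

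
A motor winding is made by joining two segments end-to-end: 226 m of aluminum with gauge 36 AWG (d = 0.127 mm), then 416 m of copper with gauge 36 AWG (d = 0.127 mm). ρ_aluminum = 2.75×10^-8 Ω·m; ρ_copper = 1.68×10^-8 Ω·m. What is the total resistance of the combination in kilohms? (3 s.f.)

1.04 kΩ

Segment 1: A = π(0.127/2 mm)² = π(6.3500e-05 m)² = 1.267e-08 m²
R₁ = ρL/A = (2.75×10^-8)(226)/(1.267e-08) = 490.6 Ω
R₂ = (1.68×10^-8)(416)/(1.267e-08) = 551.7 Ω
R = R₁ + R₂ = 1.04 kΩ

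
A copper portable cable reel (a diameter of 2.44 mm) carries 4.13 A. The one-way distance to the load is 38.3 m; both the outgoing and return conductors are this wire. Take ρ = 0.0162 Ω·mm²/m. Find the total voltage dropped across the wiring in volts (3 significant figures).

1.10 V

ρ = 0.0162 Ω·mm²/m = 1.62×10^-8 Ω·m
A = π(d/2)² = π(1.2200e-03 m)² = 4.676e-06 m²
Total conductor length (both ways) L = 2 × 38.3 = 76.6 m
R = ρL/A = (1.62×10^-8)(76.6)/(4.676e-06) = 0.2654 Ω
V = IR = 4.13 × 0.2654 = 1.10 V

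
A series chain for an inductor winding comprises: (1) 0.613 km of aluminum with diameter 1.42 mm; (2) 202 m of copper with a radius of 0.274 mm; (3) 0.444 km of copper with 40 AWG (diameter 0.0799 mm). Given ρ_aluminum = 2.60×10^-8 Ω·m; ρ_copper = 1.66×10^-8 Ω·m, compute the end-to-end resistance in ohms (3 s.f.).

Seg 1: A = π(d/2)² = π(7.1000e-04 m)² = 1.584e-06 m²
R_1 = (2.60×10^-8)(613)/(1.584e-06) = 10.06 Ω
Seg 2: A = πr² = π(2.7400e-04 m)² = 2.359e-07 m²
R_2 = (1.66×10^-8)(202)/(2.359e-07) = 14.22 Ω
Seg 3: A = π(0.0799/2 mm)² = π(3.9950e-05 m)² = 5.014e-09 m²
R_3 = (1.66×10^-8)(444)/(5.014e-09) = 1470 Ω
R_total = R_1 + R_2 + R_3 = 1490 Ω

1490 Ω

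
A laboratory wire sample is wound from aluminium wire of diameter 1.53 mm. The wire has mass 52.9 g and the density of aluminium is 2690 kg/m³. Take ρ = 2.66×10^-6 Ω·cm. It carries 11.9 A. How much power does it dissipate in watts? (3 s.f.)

ρ = 2.66×10^-6 Ω·cm = 2.66×10^-8 Ω·m
A = π(d/2)² = π(7.6500e-04 m)² = 1.8385e-06 m²
L = m/(density·A) = 0.0529/(2690×1.8385e-06) = 10.7 m
R = ρL/A = (2.66×10^-8)(10.7)/(1.8385e-06) = 0.1548 Ω
P = I²R = (11.9)² × 0.1548 = 21.9 W

21.9 W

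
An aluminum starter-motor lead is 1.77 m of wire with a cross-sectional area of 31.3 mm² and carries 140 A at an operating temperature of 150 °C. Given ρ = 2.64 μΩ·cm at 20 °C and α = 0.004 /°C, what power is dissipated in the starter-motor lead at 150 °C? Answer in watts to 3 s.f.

ρ = 2.64 μΩ·cm = 2.64×10^-8 Ω·m
A = 31.3 mm² = 3.130e-05 m²
R₍20₎ = ρL/A = (2.64×10^-8)(1.77)/(3.130e-05) = 0.001493 Ω
R₍150₎ = R₍20₎(1 + αΔT) = 0.001493 × (1 + 0.004×130) = 0.002269 Ω
P = I²R = (140)² × 0.002269 = 44.5 W

44.5 W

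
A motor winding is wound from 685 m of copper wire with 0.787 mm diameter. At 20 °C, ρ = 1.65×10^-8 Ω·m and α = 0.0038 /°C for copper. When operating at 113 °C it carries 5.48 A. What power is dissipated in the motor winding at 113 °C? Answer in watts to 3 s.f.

A = π(d/2)² = π(3.9350e-04 m)² = 4.865e-07 m²
R₍20₎ = ρL/A = (1.65×10^-8)(685)/(4.865e-07) = 23.23 Ω
R₍113₎ = R₍20₎(1 + αΔT) = 23.23 × (1 + 0.0038×93) = 31.45 Ω
P = I²R = (5.48)² × 31.45 = 944 W

944 W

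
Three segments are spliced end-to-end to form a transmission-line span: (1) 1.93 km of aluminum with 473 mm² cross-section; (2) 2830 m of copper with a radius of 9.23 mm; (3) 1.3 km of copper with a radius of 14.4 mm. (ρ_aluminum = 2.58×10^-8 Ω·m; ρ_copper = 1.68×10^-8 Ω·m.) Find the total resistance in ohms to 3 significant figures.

Seg 1: A = 473 mm² = 4.730e-04 m²
R_1 = (2.58×10^-8)(1930)/(4.730e-04) = 0.1053 Ω
Seg 2: A = πr² = π(9.2300e-03 m)² = 2.676e-04 m²
R_2 = (1.68×10^-8)(2830)/(2.676e-04) = 0.1776 Ω
Seg 3: A = πr² = π(1.4400e-02 m)² = 6.514e-04 m²
R_3 = (1.68×10^-8)(1300)/(6.514e-04) = 0.03353 Ω
R_total = R_1 + R_2 + R_3 = 0.316 Ω

0.316 Ω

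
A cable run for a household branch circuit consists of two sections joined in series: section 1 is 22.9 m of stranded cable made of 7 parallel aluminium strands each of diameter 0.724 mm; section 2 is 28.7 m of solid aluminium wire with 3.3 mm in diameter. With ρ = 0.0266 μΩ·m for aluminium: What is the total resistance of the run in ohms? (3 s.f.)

ρ = 0.0266 μΩ·m = 2.66×10^-8 Ω·m
Section 1: A_strand = π(3.6200e-04)² = 4.117e-07 m²; R₁ = ρL/(N·A_s) = (2.66×10^-8)(22.9)/(7×4.117e-07) = 0.2114 Ω
Section 2: A = π(d/2)² = π(1.6500e-03 m)² = 8.553e-06 m²
R₂ = (2.66×10^-8)(28.7)/(8.553e-06) = 0.08926 Ω
R = R₁ + R₂ = 0.301 Ω

0.301 Ω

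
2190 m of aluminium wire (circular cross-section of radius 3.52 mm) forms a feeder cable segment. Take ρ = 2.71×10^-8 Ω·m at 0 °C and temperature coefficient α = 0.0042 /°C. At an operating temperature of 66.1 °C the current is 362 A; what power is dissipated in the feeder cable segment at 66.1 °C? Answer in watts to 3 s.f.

A = πr² = π(3.5200e-03 m)² = 3.893e-05 m²
R₍0₎ = ρL/A = (2.71×10^-8)(2190)/(3.893e-05) = 1.525 Ω
R₍66.1₎ = R₍0₎(1 + αΔT) = 1.525 × (1 + 0.0042×66.1) = 1.948 Ω
P = I²R = (362)² × 1.948 = 2.55×10^5 W

2.55×10^5 W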